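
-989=-989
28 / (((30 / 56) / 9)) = 2352 / 5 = 470.40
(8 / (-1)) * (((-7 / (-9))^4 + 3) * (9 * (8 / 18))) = -706688 / 6561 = -107.71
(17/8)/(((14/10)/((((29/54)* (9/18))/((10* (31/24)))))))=493/15624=0.03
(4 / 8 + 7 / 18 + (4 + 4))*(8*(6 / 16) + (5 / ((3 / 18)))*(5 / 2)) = 2080 / 3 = 693.33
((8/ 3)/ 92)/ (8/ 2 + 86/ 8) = 8/ 4071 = 0.00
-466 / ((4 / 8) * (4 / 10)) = -2330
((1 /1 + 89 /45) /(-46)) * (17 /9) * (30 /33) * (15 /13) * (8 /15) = -18224 /266409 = -0.07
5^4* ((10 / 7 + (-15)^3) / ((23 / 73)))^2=1857383731890625 / 25921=71655558500.47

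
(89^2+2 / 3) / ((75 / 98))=465794 / 45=10350.98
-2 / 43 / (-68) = 1 / 1462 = 0.00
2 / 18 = 1 / 9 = 0.11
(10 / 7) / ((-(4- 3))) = -10 / 7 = -1.43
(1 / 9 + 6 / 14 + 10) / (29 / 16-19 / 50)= 265600 / 36099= 7.36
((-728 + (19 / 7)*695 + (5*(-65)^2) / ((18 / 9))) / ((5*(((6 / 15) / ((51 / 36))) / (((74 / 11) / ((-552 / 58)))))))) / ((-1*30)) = 2993220413 / 15301440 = 195.62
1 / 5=0.20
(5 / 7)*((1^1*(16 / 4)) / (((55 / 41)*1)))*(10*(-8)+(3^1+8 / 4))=-12300 / 77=-159.74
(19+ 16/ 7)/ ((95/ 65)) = 1937/ 133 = 14.56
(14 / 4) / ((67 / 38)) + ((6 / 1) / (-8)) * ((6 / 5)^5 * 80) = -147.31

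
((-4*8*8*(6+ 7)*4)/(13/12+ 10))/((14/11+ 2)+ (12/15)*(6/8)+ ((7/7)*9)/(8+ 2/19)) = -5857280/24301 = -241.03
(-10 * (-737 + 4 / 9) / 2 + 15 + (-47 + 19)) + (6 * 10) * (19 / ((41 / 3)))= 3753.19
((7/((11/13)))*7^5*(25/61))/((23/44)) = 152943700/1403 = 109011.90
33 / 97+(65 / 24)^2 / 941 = 18296353 / 52575552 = 0.35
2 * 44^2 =3872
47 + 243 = 290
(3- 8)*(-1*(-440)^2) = 968000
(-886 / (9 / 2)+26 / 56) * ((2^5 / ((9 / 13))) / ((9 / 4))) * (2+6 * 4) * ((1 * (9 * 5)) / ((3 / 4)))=-10707623680 / 1701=-6294899.28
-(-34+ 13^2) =-135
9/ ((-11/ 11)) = -9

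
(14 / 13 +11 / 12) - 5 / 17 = 4507 / 2652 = 1.70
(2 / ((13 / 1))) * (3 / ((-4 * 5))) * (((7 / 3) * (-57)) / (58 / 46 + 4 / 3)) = 27531 / 23270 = 1.18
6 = 6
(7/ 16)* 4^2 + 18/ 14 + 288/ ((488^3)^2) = 24479184592388159/ 2954384347357184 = 8.29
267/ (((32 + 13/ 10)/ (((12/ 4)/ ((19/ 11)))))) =9790/ 703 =13.93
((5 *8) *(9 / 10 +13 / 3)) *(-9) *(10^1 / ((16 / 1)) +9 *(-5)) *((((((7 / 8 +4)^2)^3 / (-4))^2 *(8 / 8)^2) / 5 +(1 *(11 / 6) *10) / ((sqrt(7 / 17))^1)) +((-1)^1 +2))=3065425 *sqrt(119) / 14 +414051853403972954757441 / 2199023255552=188291372025.00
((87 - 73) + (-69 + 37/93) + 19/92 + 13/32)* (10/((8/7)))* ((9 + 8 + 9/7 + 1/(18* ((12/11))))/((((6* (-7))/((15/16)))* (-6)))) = -2561419178125/79482912768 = -32.23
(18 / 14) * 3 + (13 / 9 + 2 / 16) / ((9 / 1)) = 18287 / 4536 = 4.03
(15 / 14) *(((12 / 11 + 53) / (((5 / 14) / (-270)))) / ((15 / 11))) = -32130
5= 5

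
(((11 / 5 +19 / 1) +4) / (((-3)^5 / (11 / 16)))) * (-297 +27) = 77 / 4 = 19.25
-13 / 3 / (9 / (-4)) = 52 / 27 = 1.93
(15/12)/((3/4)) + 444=1337/3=445.67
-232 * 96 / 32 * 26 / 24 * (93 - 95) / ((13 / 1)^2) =116 / 13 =8.92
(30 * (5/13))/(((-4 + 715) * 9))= 50/27729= 0.00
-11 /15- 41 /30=-21 /10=-2.10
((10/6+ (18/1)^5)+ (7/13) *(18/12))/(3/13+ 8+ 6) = 147386497/1110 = 132780.63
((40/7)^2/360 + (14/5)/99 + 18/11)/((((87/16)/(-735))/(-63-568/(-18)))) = 64261376/8613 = 7460.97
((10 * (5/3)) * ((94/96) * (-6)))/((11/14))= -124.62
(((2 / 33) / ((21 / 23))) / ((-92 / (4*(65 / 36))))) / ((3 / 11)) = -65 / 3402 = -0.02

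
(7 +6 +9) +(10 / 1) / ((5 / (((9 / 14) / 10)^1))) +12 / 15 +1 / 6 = 485 / 21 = 23.10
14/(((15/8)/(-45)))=-336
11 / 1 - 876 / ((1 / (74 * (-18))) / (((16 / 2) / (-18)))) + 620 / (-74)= -19187807 / 37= -518589.38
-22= -22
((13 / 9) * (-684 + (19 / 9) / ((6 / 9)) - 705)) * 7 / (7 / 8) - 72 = -434324 / 27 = -16086.07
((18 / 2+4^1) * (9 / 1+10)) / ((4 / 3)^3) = 6669 / 64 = 104.20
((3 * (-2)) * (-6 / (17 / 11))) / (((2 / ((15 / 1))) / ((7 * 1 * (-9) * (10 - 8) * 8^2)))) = -23950080 / 17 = -1408828.24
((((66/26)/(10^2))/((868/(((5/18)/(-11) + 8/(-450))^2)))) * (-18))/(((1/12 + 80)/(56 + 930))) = -22366917/1863799437500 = -0.00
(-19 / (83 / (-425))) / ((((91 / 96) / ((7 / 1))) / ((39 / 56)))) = 290700 / 581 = 500.34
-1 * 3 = -3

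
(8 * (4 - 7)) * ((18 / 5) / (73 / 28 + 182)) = -4032 / 8615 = -0.47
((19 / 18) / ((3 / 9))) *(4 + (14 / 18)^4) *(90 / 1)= 2721275 / 2187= 1244.30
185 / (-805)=-37 / 161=-0.23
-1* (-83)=83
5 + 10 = 15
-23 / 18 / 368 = -1 / 288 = -0.00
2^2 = 4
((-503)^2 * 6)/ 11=1518054/ 11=138004.91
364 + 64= 428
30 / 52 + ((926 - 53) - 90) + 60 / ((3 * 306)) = 3117329 / 3978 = 783.64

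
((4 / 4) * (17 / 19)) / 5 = 17 / 95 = 0.18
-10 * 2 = -20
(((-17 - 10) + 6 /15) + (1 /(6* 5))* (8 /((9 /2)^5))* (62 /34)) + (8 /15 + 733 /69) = -1069666192 /69264477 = -15.44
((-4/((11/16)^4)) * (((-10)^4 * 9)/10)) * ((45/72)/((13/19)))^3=-3950784000000/32166277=-122823.79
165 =165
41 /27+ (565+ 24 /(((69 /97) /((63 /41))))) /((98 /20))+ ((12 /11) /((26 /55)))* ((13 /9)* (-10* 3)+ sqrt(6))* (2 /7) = 60* sqrt(6) /91+ 123303497 /1247589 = 100.45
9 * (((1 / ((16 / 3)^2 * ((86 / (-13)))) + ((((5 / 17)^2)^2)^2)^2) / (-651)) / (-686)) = -17080068270234070836831 / 159479552427421398610022781952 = -0.00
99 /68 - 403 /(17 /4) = -6349 /68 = -93.37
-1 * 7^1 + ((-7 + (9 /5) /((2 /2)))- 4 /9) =-569 /45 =-12.64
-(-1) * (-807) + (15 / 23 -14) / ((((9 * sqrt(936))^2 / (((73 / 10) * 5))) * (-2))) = -5628860693 / 6975072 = -807.00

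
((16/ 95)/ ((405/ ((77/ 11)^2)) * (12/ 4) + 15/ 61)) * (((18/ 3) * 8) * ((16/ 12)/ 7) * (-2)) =-437248/ 3555375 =-0.12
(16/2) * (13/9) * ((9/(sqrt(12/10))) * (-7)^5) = -873964 * sqrt(30)/3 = -1595632.66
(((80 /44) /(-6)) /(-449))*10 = 100 /14817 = 0.01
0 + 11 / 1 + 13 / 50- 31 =-987 / 50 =-19.74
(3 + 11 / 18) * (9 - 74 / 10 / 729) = 212992 / 6561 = 32.46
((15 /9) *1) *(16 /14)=40 /21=1.90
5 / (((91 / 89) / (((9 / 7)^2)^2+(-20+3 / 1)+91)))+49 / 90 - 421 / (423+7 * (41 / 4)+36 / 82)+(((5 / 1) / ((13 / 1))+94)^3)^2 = 32245683878385388765548807469 / 45610447082144490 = 706980219253.52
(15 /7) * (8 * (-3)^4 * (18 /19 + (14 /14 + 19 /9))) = 749520 /133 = 5635.49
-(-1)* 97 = 97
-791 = -791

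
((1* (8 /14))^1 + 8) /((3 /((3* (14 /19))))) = 120 /19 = 6.32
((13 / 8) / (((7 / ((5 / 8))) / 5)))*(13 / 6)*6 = 9.43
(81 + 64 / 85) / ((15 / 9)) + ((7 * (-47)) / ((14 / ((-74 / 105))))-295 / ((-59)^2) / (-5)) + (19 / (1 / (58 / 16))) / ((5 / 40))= 324702268 / 526575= 616.63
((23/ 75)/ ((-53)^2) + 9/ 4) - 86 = -70576033/ 842700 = -83.75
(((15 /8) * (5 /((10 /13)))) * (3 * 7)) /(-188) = -4095 /3008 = -1.36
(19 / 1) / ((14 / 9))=171 / 14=12.21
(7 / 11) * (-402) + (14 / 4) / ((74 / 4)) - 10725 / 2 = -4573157 / 814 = -5618.13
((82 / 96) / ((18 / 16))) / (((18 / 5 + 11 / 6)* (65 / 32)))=1312 / 19071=0.07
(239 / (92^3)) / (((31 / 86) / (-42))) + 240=1448143863 / 6034832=239.96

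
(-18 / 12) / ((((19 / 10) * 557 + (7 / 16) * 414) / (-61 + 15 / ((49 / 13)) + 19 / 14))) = 163650 / 2429273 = 0.07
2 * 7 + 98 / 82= 15.20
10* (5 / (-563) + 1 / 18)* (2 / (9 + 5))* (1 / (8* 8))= 0.00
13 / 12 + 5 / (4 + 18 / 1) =173 / 132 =1.31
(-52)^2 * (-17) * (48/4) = -551616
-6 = -6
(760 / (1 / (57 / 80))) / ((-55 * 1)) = -1083 / 110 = -9.85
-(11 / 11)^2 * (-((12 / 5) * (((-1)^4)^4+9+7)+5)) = 229 / 5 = 45.80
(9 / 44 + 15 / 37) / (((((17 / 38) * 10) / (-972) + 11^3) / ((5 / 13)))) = 22923405 / 130057134493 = 0.00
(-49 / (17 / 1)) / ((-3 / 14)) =686 / 51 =13.45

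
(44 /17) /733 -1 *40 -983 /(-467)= -220501769 /5819287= -37.89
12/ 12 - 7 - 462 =-468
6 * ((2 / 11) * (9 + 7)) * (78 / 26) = 576 / 11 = 52.36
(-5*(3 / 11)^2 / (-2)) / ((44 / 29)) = 1305 / 10648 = 0.12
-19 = -19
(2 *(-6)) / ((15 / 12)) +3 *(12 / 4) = -3 / 5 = -0.60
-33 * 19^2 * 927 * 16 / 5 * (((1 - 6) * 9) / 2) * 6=4770727632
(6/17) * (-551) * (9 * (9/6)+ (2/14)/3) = -313519/119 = -2634.61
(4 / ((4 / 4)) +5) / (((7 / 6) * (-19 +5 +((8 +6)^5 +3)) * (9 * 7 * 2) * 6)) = 1 / 52705674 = 0.00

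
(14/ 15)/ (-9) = -14/ 135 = -0.10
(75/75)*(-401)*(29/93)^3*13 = -127139857/804357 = -158.06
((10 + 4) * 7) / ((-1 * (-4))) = 49 / 2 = 24.50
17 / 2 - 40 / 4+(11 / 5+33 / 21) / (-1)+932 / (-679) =-45113 / 6790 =-6.64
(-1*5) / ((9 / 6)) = -10 / 3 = -3.33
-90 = -90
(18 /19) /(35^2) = 18 /23275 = 0.00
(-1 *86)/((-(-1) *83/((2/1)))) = -172/83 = -2.07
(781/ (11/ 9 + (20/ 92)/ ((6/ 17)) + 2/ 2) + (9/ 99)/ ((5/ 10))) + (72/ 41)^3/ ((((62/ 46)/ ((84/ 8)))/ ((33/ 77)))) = 8103344132624/ 27614921675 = 293.44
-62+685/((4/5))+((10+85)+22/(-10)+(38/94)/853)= 711254811/801820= 887.05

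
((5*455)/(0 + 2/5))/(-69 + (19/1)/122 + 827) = 10675/1423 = 7.50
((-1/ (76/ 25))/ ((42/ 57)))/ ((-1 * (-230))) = -5/ 2576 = -0.00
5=5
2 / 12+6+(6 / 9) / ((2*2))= 19 / 3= 6.33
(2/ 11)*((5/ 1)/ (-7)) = -10/ 77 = -0.13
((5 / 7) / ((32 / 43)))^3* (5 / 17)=49691875 / 191070208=0.26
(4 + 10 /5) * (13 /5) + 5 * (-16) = -322 /5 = -64.40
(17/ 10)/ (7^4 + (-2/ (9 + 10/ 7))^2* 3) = 90593/ 127955170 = 0.00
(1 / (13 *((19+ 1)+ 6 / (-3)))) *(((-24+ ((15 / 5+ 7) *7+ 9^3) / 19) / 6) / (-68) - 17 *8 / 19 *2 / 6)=-18839 / 1813968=-0.01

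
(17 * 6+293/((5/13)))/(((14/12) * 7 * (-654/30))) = -4.85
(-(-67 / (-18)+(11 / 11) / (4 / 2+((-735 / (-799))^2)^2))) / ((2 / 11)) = -81501971585627 / 3622760915652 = -22.50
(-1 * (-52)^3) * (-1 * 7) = -984256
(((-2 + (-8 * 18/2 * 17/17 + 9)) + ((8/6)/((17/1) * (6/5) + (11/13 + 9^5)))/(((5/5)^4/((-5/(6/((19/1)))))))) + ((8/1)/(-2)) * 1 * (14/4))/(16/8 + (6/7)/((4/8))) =-4777401608/224614611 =-21.27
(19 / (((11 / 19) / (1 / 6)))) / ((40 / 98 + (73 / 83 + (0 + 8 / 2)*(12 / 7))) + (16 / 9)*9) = 0.23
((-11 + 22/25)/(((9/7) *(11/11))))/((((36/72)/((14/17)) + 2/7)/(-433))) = 21471604/5625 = 3817.17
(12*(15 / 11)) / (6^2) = 0.45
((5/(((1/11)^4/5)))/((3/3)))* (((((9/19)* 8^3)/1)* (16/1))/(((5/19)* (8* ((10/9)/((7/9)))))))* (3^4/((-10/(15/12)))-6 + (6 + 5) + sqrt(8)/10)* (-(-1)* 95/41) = -5608088640 + 8972941824* sqrt(2)/41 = -5298584834.59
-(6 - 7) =1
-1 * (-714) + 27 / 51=12147 / 17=714.53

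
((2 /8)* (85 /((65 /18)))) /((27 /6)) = 17 /13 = 1.31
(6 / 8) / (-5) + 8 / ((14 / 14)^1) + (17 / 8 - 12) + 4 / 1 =79 / 40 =1.98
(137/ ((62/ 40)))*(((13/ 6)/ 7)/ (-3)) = -17810/ 1953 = -9.12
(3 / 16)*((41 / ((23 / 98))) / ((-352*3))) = -2009 / 64768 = -0.03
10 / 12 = 5 / 6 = 0.83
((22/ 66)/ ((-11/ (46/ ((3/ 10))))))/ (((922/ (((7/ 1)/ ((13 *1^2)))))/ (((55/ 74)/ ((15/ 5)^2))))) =-4025/ 17961021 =-0.00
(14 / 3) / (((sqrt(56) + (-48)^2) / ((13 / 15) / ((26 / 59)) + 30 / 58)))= 484064 / 96214025 - 15127 * sqrt(14) / 3463704900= 0.01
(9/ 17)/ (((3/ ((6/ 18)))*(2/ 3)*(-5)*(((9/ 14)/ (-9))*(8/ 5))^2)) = -735/ 544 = -1.35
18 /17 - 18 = -288 /17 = -16.94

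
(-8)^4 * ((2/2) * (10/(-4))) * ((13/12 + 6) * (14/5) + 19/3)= -803840/3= -267946.67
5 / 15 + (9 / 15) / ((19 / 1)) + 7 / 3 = 2.70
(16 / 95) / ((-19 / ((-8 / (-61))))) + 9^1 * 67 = 66393187 / 110105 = 603.00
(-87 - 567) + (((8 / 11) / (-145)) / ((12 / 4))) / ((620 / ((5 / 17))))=-1649188532 / 2521695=-654.00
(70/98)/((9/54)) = 30/7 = 4.29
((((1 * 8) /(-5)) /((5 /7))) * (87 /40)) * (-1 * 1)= 609 /125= 4.87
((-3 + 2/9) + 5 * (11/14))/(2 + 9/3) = 29/126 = 0.23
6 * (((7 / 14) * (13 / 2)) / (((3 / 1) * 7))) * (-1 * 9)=-117 / 14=-8.36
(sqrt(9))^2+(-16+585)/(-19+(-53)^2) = 9.20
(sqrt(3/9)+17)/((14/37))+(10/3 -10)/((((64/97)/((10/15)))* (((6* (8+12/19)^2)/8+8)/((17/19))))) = 37* sqrt(3)/42+104214811/2324448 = 46.36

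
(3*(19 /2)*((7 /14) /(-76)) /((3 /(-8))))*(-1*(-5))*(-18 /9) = -5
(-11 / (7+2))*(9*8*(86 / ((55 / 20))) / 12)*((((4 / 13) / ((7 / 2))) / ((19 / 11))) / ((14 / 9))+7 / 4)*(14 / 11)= -29688920 / 57057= -520.34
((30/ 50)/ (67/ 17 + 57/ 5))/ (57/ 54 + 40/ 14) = 189/ 18908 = 0.01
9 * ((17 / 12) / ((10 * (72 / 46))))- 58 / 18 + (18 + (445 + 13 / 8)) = 665593 / 1440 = 462.22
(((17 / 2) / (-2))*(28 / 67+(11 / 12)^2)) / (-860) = 206363 / 33189120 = 0.01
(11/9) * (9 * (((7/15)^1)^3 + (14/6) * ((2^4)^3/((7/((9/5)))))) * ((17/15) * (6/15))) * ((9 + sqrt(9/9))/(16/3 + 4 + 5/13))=80658080932/6395625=12611.45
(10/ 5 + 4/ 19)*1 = 42/ 19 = 2.21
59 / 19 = 3.11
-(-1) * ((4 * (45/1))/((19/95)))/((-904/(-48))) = 5400/113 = 47.79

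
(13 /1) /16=13 /16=0.81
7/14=1/2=0.50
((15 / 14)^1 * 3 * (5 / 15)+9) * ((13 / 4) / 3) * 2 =611 / 28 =21.82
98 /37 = 2.65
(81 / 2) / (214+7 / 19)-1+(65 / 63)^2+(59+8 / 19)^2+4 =41260666913077 / 11671662114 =3535.11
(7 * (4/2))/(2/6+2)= 6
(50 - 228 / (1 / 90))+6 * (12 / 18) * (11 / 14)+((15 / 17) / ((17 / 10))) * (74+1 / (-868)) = -366036957 / 17918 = -20428.45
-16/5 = -3.20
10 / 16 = 5 / 8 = 0.62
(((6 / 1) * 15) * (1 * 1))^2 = 8100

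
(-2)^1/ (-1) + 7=9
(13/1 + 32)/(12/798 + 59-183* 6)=-0.04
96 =96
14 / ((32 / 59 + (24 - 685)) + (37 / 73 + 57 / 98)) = -0.02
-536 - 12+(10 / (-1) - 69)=-627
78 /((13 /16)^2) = 1536 /13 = 118.15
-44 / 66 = -2 / 3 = -0.67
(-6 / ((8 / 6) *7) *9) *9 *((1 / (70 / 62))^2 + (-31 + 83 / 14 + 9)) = 27303237 / 34300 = 796.01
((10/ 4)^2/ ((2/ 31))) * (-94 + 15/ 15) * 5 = -360375/ 8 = -45046.88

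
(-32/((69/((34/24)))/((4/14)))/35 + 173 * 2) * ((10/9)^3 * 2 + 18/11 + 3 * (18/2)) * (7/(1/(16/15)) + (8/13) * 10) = 2345497152948416/15860659815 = 147881.44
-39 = -39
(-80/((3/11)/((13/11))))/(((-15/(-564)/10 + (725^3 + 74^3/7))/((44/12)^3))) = -280255360/6250396086747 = -0.00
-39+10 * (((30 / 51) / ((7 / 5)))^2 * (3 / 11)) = -6000069 / 155771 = -38.52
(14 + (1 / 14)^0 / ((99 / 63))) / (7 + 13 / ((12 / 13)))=0.69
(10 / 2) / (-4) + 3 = 7 / 4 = 1.75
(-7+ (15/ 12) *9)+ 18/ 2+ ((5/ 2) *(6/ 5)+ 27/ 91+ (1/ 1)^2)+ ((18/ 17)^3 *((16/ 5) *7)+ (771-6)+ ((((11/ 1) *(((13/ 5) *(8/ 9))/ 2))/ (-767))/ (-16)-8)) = 1901909651597/ 2374010730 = 801.14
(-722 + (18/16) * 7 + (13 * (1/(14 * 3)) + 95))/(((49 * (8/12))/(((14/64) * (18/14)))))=-935649/175616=-5.33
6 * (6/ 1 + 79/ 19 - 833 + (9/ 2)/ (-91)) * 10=-49373.49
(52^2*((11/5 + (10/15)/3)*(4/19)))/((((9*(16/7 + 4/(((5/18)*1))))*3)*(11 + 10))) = 147368/1011123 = 0.15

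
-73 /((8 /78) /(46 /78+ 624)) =-1778207 /4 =-444551.75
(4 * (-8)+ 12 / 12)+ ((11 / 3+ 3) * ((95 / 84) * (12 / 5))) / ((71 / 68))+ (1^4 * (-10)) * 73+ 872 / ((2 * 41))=-44811175 / 61131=-733.04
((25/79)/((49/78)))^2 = 3802500/14984641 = 0.25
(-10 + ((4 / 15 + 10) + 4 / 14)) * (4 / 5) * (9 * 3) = 2088 / 175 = 11.93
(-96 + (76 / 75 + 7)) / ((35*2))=-6599 / 5250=-1.26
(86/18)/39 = 43/351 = 0.12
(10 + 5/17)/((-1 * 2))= -175/34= -5.15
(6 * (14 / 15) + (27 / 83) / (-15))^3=99252847 / 571787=173.58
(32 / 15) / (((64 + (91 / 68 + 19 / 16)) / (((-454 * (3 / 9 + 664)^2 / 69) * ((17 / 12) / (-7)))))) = 66708052620032 / 3539653425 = 18845.93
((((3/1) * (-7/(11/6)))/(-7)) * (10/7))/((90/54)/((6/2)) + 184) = 1620/127897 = 0.01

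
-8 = -8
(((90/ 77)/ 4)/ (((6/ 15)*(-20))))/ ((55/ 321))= -2889/ 13552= -0.21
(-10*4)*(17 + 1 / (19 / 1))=-12960 / 19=-682.11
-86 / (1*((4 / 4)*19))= -86 / 19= -4.53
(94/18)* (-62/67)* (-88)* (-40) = -10257280/603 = -17010.41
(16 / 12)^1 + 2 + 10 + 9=67 / 3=22.33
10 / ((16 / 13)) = 65 / 8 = 8.12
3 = 3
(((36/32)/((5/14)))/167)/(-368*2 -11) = -7/277220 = -0.00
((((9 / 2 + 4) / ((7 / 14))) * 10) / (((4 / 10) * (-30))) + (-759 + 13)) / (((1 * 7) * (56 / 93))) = -141391 / 784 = -180.35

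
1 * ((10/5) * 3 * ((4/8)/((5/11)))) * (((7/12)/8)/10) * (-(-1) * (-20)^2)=19.25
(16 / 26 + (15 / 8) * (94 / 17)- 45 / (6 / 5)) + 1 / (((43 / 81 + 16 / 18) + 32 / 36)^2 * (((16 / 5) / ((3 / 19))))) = -3663299017 / 138197488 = -26.51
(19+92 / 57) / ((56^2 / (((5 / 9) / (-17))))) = -5875 / 27349056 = -0.00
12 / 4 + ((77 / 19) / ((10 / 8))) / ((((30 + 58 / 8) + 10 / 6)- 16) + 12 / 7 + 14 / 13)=3.13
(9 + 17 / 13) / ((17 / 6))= 804 / 221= 3.64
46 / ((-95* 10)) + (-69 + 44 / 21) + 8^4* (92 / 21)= 17877.43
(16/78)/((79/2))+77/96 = 79591/98592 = 0.81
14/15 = 0.93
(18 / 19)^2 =324 / 361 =0.90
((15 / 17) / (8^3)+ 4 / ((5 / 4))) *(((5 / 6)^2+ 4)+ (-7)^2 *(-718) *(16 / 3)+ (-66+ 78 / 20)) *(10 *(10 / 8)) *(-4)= 4707575499967 / 156672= 30047331.37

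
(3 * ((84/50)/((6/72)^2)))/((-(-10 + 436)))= -3024/1775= -1.70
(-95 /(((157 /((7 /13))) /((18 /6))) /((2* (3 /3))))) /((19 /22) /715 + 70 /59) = -94948700 /57682899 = -1.65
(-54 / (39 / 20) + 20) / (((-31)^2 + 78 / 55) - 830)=-5500 / 94679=-0.06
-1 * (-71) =71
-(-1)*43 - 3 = 40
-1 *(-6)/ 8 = 3/ 4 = 0.75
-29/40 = -0.72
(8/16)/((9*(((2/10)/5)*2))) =25/36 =0.69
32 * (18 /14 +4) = 1184 /7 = 169.14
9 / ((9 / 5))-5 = 0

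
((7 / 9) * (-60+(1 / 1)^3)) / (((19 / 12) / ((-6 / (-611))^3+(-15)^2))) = -28261482449844 / 4333883489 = -6521.05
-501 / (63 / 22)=-3674 / 21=-174.95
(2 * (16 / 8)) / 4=1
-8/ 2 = -4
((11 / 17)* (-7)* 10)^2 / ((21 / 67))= 5674900 / 867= 6545.44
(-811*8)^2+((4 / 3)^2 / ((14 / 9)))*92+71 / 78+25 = 22983474179 / 546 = 42094275.05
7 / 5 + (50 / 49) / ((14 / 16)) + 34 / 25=33667 / 8575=3.93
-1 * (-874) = 874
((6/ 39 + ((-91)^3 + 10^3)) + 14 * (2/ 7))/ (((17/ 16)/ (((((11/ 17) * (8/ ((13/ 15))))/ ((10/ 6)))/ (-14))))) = 61987425984/ 341887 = 181309.69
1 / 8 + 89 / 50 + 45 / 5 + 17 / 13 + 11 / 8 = 4416 / 325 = 13.59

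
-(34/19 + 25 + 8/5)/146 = -2697/13870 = -0.19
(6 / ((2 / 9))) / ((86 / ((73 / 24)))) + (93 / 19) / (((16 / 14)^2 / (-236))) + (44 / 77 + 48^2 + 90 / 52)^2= 287842629824753 / 54124616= 5318146.36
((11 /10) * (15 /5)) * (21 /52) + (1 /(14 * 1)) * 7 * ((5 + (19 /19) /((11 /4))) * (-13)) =-191797 /5720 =-33.53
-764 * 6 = -4584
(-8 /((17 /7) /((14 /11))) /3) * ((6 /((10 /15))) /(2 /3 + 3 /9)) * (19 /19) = -2352 /187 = -12.58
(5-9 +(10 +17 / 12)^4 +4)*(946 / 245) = 166626245753 / 2540160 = 65596.75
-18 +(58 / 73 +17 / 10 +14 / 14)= -10589 / 730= -14.51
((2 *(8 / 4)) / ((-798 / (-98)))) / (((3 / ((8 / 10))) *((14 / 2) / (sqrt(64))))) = 128 / 855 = 0.15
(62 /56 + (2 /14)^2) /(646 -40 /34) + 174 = 373851805 /2148552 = 174.00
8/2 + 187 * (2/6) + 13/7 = 1432/21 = 68.19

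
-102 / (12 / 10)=-85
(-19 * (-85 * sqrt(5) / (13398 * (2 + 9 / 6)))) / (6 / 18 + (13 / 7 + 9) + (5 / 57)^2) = 349809 * sqrt(5) / 113740088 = 0.01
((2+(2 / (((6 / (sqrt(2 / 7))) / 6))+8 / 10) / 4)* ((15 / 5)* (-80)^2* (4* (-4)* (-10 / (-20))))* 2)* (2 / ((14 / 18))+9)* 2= -109486080 / 7-24883200* sqrt(14) / 49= -17540958.55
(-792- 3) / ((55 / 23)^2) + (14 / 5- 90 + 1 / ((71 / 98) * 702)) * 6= -3328115339 / 5025735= -662.21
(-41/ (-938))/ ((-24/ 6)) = -41/ 3752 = -0.01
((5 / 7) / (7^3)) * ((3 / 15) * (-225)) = -225 / 2401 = -0.09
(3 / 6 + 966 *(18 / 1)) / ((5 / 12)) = 208662 / 5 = 41732.40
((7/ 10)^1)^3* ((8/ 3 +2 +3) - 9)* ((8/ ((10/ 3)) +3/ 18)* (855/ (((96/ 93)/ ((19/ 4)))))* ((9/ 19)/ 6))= -46668237/ 128000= -364.60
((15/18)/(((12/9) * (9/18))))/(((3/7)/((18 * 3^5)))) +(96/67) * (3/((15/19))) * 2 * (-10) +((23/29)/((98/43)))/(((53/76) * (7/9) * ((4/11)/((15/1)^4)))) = 101969.31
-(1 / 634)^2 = -1 / 401956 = -0.00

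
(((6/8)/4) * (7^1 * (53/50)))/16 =1113/12800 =0.09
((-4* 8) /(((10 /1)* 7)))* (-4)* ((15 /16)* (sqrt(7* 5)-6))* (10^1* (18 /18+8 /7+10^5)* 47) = -23688507600 /49+3948084600* sqrt(35) /49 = -6761716.65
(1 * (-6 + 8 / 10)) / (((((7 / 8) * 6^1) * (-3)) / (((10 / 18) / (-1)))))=-104 / 567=-0.18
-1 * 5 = -5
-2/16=-1/8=-0.12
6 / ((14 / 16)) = 48 / 7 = 6.86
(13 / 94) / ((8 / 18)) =117 / 376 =0.31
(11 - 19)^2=64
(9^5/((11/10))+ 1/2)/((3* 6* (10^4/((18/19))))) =1180991/4180000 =0.28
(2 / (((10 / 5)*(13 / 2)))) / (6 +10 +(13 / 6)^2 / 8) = 576 / 62101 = 0.01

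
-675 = -675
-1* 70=-70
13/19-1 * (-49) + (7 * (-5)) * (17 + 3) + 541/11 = -125637/209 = -601.13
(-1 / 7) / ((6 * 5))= -0.00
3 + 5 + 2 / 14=57 / 7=8.14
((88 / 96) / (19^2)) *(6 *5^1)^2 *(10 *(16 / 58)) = 66000 / 10469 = 6.30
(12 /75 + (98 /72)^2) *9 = 65209 /3600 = 18.11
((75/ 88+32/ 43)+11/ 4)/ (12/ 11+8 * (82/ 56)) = 115129/ 339184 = 0.34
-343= -343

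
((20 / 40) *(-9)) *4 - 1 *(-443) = 425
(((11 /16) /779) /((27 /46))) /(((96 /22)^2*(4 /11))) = 336743 /1550721024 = 0.00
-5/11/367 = -5/4037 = -0.00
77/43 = 1.79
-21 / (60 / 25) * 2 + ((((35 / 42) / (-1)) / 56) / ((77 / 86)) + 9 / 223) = -50414261 / 2884728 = -17.48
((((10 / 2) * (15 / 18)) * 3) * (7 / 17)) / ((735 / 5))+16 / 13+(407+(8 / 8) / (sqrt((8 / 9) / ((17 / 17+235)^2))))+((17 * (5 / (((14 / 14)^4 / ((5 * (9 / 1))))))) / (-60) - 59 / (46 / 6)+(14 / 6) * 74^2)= 177 * sqrt(2)+5599376333 / 426972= 13364.47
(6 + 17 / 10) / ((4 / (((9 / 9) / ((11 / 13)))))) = 2.28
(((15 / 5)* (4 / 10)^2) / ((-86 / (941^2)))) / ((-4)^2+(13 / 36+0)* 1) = -191263896 / 633175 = -302.07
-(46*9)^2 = -171396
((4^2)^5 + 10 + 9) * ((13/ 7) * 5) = 68158675/ 7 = 9736953.57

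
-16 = -16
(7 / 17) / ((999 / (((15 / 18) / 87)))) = 35 / 8865126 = 0.00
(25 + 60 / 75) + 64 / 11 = 1739 / 55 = 31.62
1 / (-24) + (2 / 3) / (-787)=-803 / 18888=-0.04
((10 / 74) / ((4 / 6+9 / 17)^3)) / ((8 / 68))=11275335 / 16796594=0.67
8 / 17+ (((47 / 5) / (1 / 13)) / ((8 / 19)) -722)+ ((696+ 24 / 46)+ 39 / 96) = 16617411 / 62560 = 265.62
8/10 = 4/5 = 0.80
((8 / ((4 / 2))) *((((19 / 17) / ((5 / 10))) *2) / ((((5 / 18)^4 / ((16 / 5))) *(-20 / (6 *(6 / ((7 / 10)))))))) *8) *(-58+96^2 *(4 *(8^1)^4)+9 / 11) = -24424799115554390016 / 818125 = -29854605488836.53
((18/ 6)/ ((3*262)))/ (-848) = -1/ 222176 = -0.00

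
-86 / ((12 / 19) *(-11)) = 817 / 66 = 12.38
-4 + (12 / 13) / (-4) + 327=4196 / 13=322.77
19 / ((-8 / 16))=-38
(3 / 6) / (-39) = -1 / 78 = -0.01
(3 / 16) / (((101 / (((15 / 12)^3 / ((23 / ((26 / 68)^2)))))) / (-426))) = -13498875 / 1374918656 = -0.01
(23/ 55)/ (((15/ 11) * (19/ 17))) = 391/ 1425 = 0.27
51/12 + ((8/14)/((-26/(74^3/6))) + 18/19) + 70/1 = -29236829/20748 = -1409.14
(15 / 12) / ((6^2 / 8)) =0.28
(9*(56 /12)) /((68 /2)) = 21 /17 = 1.24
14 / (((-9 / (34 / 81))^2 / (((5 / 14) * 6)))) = 11560 / 177147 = 0.07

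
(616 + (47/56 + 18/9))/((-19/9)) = -311895/1064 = -293.13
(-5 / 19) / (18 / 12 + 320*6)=-0.00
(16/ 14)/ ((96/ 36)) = 3/ 7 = 0.43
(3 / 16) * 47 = 141 / 16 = 8.81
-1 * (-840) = 840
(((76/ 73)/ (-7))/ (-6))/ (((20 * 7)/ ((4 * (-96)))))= -1216/ 17885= -0.07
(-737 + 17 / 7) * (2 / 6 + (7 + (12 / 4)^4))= -454210 / 7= -64887.14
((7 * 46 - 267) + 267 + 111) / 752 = 433 / 752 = 0.58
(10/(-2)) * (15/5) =-15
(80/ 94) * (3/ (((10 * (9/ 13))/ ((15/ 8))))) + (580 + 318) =84477/ 94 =898.69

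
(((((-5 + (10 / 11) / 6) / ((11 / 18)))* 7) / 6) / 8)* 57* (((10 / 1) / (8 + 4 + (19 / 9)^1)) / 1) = -718200 / 15367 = -46.74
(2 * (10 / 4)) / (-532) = -5 / 532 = -0.01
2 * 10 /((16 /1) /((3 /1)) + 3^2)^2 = 180 /1849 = 0.10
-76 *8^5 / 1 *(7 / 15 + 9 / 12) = -45449216 / 15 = -3029947.73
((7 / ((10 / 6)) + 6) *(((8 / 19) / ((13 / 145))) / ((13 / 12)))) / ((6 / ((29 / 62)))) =343128 / 99541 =3.45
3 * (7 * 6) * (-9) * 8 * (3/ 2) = -13608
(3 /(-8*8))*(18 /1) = -27 /32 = -0.84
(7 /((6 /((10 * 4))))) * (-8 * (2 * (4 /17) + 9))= -180320 /51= -3535.69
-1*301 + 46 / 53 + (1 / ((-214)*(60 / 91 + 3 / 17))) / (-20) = -88029892289 / 293304120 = -300.13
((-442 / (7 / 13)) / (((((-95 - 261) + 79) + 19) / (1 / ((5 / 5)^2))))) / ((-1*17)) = -169 / 903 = -0.19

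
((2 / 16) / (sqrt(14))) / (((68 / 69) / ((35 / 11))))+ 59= 345 * sqrt(14) / 11968+ 59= 59.11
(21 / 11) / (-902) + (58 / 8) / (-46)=-0.16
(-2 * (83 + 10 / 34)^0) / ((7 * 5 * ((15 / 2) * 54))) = -2 / 14175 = -0.00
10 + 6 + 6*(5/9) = 58/3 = 19.33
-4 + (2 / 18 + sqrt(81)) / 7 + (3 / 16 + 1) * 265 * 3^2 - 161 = 2689837 / 1008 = 2668.49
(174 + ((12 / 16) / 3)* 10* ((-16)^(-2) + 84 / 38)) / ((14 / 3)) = 38.47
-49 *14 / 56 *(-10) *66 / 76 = 8085 / 76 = 106.38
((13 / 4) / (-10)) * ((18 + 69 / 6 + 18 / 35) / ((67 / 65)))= -355069 / 37520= -9.46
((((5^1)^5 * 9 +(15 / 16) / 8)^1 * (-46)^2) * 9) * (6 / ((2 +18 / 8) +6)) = 51419014245 / 164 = 313530574.66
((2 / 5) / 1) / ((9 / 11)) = 22 / 45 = 0.49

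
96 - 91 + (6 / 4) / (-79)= 4.98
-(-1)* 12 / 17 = 12 / 17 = 0.71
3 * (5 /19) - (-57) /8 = 1203 /152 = 7.91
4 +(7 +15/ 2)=37/ 2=18.50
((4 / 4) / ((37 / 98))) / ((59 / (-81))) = -7938 / 2183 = -3.64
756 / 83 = 9.11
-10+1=-9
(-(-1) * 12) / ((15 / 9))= 36 / 5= 7.20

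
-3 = -3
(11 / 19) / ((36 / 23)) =253 / 684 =0.37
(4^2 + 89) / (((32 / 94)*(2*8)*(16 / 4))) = 4.82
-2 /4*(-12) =6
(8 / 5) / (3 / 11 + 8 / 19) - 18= -11378 / 725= -15.69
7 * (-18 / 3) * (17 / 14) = -51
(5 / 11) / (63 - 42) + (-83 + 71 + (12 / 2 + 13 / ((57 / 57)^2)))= 1622 / 231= 7.02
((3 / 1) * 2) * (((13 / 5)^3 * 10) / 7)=26364 / 175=150.65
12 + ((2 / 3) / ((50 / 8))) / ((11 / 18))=3348 / 275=12.17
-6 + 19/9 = -35/9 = -3.89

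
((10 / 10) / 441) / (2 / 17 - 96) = -17 / 718830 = -0.00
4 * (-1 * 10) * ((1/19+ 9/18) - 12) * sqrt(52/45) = 1160 * sqrt(65)/19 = 492.22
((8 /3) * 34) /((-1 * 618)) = -136 /927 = -0.15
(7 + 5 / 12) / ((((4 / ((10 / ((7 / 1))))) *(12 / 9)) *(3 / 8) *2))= 445 / 168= 2.65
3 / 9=1 / 3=0.33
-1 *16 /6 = -8 /3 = -2.67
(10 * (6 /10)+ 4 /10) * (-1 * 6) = -38.40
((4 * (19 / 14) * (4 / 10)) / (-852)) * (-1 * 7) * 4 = 76 / 1065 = 0.07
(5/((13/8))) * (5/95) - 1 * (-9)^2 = -19967/247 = -80.84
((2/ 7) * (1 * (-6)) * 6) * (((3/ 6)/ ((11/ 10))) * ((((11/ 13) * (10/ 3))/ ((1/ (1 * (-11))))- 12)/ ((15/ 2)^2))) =53696/ 15015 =3.58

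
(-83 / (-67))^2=6889 / 4489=1.53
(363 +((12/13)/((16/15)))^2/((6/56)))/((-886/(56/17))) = -1750791/1272739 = -1.38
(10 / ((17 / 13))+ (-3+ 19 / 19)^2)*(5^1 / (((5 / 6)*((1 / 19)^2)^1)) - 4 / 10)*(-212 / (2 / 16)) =-3636129024 / 85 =-42777988.52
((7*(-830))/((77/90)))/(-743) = 9.14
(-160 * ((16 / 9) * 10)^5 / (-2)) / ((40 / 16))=3355443200000 / 59049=56824725.23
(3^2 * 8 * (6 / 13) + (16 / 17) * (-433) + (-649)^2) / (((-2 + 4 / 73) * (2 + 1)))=-6789197173 / 94146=-72113.50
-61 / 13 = -4.69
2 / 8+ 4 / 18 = 17 / 36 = 0.47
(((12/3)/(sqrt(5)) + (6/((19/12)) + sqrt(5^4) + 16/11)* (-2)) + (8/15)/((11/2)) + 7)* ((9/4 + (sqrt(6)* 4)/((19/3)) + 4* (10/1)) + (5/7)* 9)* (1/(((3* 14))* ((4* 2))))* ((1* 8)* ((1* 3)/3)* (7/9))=(-167381 + 2508* sqrt(5))* (336* sqrt(6) + 25897)/90062280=-48.00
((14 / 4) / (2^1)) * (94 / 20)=329 / 40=8.22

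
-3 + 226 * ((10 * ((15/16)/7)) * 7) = 8463/4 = 2115.75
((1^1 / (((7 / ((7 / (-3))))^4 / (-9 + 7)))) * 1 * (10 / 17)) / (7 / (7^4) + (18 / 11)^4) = -100437260 / 49601480193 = -0.00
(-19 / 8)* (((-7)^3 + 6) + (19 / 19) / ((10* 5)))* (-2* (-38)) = 6082489 / 100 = 60824.89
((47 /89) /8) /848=47 /603776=0.00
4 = 4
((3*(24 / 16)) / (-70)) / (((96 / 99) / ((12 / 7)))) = -0.11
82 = 82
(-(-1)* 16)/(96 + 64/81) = 81/490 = 0.17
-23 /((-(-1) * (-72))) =23 /72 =0.32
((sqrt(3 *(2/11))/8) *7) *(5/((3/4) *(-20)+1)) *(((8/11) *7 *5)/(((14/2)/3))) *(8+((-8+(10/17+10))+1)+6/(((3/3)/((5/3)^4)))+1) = -148.26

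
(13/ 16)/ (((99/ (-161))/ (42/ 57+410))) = -4083443/ 7524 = -542.72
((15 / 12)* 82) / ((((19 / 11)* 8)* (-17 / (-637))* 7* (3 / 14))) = 1436435 / 7752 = 185.30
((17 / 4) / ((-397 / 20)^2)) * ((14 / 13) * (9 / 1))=214200 / 2048917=0.10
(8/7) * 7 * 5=40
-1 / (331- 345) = 0.07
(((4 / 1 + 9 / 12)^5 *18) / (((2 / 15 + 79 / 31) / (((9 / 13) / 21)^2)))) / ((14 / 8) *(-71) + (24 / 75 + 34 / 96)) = -6994670162625 / 49002023053984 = -0.14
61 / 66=0.92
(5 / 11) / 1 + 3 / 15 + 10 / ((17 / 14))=8312 / 935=8.89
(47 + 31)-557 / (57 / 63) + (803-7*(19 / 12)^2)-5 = 664355 / 2736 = 242.82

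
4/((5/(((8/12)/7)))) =8/105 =0.08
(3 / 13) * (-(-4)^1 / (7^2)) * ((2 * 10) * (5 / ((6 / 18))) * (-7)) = -3600 / 91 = -39.56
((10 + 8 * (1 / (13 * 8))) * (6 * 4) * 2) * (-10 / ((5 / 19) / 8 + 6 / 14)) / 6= -11150720 / 6383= -1746.94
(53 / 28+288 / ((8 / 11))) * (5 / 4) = 55705 / 112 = 497.37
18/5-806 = -4012/5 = -802.40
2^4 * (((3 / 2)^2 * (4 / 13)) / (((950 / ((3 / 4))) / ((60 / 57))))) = 216 / 23465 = 0.01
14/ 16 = 0.88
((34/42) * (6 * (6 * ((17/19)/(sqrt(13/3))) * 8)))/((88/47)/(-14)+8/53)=5759192 * sqrt(39)/6175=5824.48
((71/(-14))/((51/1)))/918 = -71/655452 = -0.00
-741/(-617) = 741/617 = 1.20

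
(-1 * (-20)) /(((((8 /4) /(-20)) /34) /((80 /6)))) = -90666.67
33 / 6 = 11 / 2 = 5.50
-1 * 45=-45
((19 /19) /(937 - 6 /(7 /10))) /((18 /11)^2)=0.00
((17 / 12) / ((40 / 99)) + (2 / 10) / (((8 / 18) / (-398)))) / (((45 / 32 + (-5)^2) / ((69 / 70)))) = -387711 / 59150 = -6.55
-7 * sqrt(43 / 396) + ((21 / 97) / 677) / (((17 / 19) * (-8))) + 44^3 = 760776940657 / 8930984 -7 * sqrt(473) / 66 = 85181.69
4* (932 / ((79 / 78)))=290784 / 79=3680.81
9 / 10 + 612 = 6129 / 10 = 612.90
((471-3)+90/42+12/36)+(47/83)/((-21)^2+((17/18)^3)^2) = 12319927760659208/26186009919279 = 470.48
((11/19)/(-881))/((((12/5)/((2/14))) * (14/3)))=-55/6561688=-0.00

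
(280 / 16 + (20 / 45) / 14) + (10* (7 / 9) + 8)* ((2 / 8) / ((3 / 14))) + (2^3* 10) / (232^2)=35.94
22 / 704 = 1 / 32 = 0.03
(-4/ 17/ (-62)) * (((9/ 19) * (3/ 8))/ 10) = 27/ 400520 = 0.00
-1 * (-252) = 252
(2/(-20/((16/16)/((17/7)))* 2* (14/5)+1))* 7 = -14/271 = -0.05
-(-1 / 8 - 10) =81 / 8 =10.12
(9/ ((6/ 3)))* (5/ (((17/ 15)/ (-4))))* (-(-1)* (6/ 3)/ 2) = -1350/ 17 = -79.41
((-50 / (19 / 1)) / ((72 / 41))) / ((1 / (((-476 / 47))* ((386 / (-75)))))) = -1883294 / 24111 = -78.11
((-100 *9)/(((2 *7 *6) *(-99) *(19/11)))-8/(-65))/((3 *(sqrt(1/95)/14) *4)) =4817 *sqrt(95)/22230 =2.11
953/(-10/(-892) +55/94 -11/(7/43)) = -69918751/4913763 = -14.23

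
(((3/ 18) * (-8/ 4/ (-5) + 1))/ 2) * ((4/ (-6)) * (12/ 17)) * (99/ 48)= -0.11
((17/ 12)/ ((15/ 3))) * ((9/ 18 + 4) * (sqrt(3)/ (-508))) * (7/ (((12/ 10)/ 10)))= -595 * sqrt(3)/ 4064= -0.25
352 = 352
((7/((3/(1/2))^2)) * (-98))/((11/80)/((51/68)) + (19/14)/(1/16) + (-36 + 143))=-24010/162411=-0.15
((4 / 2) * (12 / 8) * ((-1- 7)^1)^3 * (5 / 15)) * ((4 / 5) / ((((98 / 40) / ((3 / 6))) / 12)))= -49152 / 49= -1003.10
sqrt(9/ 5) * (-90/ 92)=-1.31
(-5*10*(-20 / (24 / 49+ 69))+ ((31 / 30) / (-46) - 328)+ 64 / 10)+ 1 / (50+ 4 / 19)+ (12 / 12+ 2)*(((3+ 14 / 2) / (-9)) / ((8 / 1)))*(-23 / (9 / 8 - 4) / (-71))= -1086255881827 / 3536392140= -307.16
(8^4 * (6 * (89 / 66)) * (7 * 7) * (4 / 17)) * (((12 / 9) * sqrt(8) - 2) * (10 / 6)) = -714506240 / 561 +2858024960 * sqrt(2) / 1683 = 1127949.46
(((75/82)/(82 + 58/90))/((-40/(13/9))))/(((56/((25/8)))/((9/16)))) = -219375/17487511552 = -0.00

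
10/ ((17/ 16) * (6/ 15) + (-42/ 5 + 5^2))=400/ 681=0.59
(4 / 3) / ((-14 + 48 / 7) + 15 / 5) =-28 / 87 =-0.32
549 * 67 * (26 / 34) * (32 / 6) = 2550288 / 17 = 150016.94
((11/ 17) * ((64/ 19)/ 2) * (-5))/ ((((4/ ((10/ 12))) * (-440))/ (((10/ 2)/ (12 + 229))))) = 25/ 467058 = 0.00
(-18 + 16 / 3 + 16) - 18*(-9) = 165.33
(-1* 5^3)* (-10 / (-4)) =-312.50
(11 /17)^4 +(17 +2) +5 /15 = 4888141 /250563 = 19.51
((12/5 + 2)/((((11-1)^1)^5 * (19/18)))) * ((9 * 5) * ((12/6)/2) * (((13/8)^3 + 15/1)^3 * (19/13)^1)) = 858524840137503/43620761600000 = 19.68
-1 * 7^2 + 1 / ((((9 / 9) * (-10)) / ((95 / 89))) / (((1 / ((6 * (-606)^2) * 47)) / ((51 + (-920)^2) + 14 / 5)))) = -201200984474810549 / 4106142540302256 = -49.00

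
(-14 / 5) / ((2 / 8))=-56 / 5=-11.20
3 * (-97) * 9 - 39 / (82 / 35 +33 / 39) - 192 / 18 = -11500174 / 4353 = -2641.90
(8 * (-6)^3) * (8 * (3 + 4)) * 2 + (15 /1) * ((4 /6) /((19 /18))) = -3677004 /19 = -193526.53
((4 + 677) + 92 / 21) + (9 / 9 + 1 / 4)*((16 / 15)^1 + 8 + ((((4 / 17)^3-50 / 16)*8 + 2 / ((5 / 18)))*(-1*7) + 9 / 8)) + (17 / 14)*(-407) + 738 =172425765 / 157216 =1096.74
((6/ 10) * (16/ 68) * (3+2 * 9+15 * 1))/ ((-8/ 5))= -54/ 17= -3.18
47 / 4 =11.75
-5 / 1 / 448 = -0.01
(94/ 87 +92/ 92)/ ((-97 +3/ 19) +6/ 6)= -3439/ 158427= -0.02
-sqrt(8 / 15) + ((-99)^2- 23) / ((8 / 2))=4889 / 2- 2 * sqrt(30) / 15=2443.77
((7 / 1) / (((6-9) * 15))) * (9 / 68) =-7 / 340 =-0.02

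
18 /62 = 9 /31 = 0.29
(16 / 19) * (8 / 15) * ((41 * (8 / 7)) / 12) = 10496 / 5985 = 1.75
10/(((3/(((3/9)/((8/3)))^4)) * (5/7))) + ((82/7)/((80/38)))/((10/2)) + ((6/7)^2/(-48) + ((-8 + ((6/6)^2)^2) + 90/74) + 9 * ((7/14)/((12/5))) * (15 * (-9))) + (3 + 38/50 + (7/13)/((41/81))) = -37550285067913/148428134400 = -252.99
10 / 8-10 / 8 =0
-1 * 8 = -8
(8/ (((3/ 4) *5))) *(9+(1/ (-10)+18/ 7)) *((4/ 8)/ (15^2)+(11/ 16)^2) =21964459/ 1890000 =11.62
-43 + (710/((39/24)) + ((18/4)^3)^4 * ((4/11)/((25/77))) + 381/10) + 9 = 25701234592251/332800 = 77227267.40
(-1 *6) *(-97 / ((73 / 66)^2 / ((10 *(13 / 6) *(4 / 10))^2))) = 190421088 / 5329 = 35732.99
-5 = -5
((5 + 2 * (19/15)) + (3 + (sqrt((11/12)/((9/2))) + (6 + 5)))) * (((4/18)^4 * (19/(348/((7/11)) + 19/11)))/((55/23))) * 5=24472 * sqrt(66)/2494288809 + 15808912/4157148015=0.00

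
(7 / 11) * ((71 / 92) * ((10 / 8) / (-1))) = -2485 / 4048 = -0.61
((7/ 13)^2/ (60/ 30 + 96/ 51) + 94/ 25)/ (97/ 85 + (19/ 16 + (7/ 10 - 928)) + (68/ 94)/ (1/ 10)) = -6834971992/ 1635783372795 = -0.00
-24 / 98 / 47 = -12 / 2303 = -0.01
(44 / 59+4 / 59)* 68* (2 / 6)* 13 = 239.73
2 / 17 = 0.12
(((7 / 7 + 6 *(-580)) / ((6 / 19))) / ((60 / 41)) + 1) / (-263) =2709781 / 94680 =28.62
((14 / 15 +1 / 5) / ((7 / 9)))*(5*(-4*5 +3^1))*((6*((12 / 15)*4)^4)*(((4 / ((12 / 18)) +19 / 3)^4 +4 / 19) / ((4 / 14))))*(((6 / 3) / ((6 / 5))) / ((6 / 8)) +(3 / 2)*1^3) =-23489208992.74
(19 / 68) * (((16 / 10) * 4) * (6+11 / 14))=1444 / 119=12.13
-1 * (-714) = 714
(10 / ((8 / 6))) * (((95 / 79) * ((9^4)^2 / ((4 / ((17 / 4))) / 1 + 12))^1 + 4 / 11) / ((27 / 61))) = 385522554985 / 5688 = 67778226.97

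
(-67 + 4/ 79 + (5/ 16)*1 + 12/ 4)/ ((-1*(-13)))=-80437/ 16432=-4.90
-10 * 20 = -200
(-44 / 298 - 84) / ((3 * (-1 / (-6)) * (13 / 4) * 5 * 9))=-100304 / 87165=-1.15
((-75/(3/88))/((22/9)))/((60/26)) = -390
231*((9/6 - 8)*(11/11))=-3003/2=-1501.50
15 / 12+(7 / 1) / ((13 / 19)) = 597 / 52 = 11.48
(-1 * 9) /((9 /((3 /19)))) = -3 /19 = -0.16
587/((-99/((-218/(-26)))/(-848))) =54257584/1287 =42158.18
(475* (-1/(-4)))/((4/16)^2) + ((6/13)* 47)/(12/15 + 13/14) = 3008440/1573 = 1912.55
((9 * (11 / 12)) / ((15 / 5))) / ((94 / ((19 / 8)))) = 209 / 3008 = 0.07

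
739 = 739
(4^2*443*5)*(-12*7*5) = -14884800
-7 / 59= -0.12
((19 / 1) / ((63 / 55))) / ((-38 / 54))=-165 / 7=-23.57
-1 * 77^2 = -5929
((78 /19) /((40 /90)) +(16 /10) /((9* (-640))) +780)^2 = 2914248611055961 /4678560000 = 622894.35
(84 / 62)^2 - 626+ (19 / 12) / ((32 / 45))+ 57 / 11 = -834525185 / 1353088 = -616.76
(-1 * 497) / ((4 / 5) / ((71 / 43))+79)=-25205 / 4031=-6.25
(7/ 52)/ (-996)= -0.00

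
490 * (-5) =-2450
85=85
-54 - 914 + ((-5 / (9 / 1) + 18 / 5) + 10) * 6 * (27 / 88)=-943.99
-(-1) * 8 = 8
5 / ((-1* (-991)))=5 / 991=0.01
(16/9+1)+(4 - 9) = -20/9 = -2.22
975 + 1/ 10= 9751/ 10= 975.10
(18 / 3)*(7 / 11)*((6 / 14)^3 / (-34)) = -81 / 9163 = -0.01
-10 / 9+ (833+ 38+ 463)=11996 / 9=1332.89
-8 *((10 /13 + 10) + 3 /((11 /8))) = -14816 /143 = -103.61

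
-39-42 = -81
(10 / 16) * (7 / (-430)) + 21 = 14441 / 688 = 20.99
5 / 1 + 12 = 17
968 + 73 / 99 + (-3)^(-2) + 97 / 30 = 106929 / 110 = 972.08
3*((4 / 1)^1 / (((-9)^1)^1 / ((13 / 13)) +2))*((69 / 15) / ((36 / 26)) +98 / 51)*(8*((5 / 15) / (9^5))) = -128368 / 316207395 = -0.00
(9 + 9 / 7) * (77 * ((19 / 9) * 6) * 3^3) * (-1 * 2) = -541728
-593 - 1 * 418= -1011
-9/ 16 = -0.56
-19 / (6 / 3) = -19 / 2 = -9.50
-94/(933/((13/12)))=-611/5598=-0.11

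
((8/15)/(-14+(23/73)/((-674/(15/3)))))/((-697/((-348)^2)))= 15889490688/2400966355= 6.62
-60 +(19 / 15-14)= -1091 / 15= -72.73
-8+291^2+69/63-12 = 1777904/21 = 84662.10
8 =8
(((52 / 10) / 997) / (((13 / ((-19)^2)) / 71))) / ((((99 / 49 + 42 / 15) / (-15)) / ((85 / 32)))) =-1601296725 / 18839312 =-85.00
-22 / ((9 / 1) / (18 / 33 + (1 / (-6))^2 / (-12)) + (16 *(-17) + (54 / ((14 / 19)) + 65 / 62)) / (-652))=-16067488976 / 12323391671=-1.30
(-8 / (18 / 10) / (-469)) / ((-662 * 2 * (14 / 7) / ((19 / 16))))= -0.00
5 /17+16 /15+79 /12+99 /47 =160607 /15980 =10.05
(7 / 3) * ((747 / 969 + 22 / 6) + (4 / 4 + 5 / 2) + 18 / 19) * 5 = 602665 / 5814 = 103.66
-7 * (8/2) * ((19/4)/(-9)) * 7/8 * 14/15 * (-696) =-377986/45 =-8399.69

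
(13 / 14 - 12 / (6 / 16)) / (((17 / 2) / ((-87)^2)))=-3292515 / 119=-27668.19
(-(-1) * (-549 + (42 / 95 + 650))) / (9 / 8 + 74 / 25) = 385480 / 15523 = 24.83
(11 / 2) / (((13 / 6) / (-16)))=-528 / 13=-40.62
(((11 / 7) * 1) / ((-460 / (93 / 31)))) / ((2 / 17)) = -561 / 6440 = -0.09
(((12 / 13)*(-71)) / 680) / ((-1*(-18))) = -71 / 13260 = -0.01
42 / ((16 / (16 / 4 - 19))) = -315 / 8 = -39.38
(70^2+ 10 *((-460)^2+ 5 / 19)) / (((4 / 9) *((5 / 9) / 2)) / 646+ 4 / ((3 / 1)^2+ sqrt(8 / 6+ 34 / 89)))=5463784.61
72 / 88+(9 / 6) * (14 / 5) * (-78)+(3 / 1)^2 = -17478 / 55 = -317.78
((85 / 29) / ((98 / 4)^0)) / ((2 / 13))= 19.05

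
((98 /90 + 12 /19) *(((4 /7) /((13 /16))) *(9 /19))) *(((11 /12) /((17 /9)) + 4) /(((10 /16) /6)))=68913408 /2792335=24.68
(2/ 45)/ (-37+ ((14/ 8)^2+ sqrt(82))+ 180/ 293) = -0.00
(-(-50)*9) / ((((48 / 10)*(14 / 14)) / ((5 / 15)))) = 125 / 4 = 31.25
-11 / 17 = -0.65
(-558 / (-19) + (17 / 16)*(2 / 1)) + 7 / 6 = 14893 / 456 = 32.66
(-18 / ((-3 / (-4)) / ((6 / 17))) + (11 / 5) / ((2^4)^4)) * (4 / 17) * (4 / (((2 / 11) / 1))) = -43.85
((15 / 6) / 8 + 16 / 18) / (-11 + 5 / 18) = -173 / 1544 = -0.11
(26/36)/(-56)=-13/1008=-0.01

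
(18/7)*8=20.57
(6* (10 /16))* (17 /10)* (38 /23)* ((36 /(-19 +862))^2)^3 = 723354624 /11323110758606663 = 0.00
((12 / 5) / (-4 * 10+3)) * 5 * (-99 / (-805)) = -1188 / 29785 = -0.04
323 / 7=46.14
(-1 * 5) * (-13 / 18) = 65 / 18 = 3.61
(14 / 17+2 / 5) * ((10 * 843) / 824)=21918 / 1751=12.52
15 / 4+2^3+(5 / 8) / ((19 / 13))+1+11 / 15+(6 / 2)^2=52237 / 2280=22.91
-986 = -986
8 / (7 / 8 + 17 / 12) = 192 / 55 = 3.49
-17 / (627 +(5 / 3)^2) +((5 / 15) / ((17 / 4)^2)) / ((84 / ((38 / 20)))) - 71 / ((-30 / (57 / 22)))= 3465243865 / 567585018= 6.11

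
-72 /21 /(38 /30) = -360 /133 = -2.71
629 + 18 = 647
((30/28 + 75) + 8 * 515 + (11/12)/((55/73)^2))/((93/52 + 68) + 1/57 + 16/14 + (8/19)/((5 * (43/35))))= 1029881759413/17423772575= 59.11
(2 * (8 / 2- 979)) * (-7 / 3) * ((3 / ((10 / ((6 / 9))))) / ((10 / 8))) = 728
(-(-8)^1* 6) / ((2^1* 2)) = 12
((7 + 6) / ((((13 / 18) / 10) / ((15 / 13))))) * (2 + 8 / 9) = 600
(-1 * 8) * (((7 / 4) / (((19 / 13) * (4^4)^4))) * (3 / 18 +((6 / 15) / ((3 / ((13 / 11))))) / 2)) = -2457 / 4488240824320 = -0.00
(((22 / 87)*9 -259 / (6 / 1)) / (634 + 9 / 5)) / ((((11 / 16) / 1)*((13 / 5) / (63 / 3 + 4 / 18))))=-271793000 / 355949451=-0.76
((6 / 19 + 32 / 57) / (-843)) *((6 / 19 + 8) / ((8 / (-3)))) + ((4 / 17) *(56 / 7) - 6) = -42571645 / 10346982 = -4.11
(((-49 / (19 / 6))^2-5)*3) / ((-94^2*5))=-253893 / 15948980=-0.02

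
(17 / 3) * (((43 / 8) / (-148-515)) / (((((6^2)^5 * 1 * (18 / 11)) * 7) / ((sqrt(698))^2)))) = -165077 / 3565569466368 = -0.00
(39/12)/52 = 1/16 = 0.06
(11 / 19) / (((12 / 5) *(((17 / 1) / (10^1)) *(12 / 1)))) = 275 / 23256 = 0.01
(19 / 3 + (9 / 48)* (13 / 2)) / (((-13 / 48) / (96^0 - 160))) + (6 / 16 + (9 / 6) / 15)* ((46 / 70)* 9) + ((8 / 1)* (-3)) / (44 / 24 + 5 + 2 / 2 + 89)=4436.22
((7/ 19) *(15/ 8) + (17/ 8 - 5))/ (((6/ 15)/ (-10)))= 2075/ 38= 54.61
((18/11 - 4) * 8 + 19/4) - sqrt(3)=-623/44 - sqrt(3)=-15.89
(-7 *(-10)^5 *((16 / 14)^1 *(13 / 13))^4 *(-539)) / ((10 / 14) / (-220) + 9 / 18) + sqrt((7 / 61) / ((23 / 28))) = -198246400000 / 153 + 14 *sqrt(1403) / 1403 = -1295728104.20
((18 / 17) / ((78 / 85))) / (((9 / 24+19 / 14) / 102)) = 85680 / 1261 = 67.95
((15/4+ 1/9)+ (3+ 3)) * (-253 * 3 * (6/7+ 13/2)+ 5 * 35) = -26883085/504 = -53339.45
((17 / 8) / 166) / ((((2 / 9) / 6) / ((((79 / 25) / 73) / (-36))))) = -4029 / 9694400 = -0.00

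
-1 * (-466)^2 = -217156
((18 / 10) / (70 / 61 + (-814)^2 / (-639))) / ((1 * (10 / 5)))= -350811 / 403736260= -0.00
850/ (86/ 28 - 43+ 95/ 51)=-606900/ 27179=-22.33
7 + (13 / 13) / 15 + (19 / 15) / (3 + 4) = 761 / 105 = 7.25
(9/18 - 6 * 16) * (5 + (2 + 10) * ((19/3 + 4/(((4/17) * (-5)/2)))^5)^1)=-228893827/506250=-452.14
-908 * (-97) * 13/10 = 572494/5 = 114498.80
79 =79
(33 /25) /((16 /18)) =297 /200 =1.48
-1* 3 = -3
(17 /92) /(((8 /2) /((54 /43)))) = 459 /7912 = 0.06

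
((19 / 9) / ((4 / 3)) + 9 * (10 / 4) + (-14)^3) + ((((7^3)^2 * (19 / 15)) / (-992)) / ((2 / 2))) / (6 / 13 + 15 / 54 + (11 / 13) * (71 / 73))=-559134897731 / 198551280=-2816.07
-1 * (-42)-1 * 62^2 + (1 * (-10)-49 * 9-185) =-4438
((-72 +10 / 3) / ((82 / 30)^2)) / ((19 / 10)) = -154500 / 31939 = -4.84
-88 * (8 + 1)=-792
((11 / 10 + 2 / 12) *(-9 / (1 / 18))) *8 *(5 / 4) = -2052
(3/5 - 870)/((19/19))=-4347/5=-869.40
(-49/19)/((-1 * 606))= 49/11514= 0.00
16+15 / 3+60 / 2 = 51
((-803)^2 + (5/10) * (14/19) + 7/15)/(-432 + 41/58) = -10658706574/7129275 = -1495.06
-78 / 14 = -39 / 7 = -5.57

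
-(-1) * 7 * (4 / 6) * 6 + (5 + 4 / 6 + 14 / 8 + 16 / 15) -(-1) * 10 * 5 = 5189 / 60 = 86.48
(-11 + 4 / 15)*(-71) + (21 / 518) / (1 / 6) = 423082 / 555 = 762.31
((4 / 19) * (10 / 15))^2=64 / 3249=0.02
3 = 3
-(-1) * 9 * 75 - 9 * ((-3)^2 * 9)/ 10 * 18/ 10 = 27189/ 50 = 543.78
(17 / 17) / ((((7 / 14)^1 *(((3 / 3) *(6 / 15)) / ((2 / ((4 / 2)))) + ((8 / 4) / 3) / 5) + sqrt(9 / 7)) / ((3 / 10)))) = 0.21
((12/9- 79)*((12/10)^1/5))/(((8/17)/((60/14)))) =-11883/70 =-169.76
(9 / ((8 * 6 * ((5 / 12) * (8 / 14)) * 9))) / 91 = 0.00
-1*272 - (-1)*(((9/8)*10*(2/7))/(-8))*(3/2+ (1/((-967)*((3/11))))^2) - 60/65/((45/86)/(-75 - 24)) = -1333667959633/13614895840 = -97.96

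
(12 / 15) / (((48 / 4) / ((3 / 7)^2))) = 3 / 245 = 0.01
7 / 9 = 0.78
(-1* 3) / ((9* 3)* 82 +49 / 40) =-120 / 88609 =-0.00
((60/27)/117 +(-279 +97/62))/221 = -18111413/14428206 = -1.26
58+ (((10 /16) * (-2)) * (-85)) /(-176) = 57.40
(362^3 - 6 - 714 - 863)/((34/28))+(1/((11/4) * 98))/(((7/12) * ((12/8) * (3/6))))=2505682616134/64141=39065225.30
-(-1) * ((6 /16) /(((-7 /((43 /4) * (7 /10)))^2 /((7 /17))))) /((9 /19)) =245917 /652800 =0.38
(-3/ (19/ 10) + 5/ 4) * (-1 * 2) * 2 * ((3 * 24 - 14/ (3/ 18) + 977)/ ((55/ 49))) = 236425/ 209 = 1131.22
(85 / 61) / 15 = 17 / 183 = 0.09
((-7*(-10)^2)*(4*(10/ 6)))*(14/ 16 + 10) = -50750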